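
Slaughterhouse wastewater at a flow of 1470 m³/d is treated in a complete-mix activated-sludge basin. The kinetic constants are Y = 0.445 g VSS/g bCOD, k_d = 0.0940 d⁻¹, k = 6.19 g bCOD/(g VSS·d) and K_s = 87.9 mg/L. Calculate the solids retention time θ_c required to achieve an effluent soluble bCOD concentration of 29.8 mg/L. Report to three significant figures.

θ_c ≈ 1.66 d

Specific growth rate at S = 29.8 mg/L: μ = YkS/(K_s+S) = 0.445·6.19·29.8/(87.9+29.8) = 0.6974 d⁻¹.
Then 1/θ_c = μ − k_d = 0.6974 − 0.0940 = 0.6034 d⁻¹, giving θ_c = 1.657 d.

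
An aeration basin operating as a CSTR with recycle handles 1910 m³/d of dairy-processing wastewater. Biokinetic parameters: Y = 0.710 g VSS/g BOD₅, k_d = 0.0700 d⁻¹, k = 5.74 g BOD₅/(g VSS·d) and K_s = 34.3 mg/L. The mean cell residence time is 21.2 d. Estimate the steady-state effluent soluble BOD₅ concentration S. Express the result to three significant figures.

S ≈ 1.02 mg/L

For a completely mixed reactor with recycle the Lawrence–McCarty relation gives S = K_s·(1 + k_d·θ_c) / [θ_c·(Y·k − k_d) − 1] = 34.3 × (1 + 0.0700 × 21.2) / [21.2 × (0.710 × 5.74 − 0.0700) − 1] = 85.20 / 83.91 = 1.015 mg/L.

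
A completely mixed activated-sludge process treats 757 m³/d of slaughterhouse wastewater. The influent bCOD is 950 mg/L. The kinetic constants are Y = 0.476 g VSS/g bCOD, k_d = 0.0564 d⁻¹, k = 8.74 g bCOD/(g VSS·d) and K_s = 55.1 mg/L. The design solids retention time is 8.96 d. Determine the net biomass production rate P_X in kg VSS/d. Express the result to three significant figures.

P_X ≈ 227 kg VSS/d

Effluent substrate depends only on kinetics and SRT: S = K_s(1 + k_d θ_c) / [θ_c(Yk − k_d) − 1] = 55.1 × (1 + 0.0564 × 8.96) / [8.96 × (0.476 × 8.74 − 0.0564) − 1] = 82.94 / 35.77 = 2.319 mg/L.
Observed yield with endogenous decay: Y_obs = Y / (1 + k_d·θ_c) = 0.476 / (1 + 0.0564 × 8.96) = 0.476 / 1.505 = 0.3162 g VSS/g bCOD.
Substrate removed = Q·(S₀ − S) = 757 m³/d × (950 − 2.32) g/m³ = 7.17×10^5 g/d = 717.4 kg/d.
Biomass produced: P_X = Y_obs·Q·ΔS = 0.3162 × 717.4 ≈ 226.8 kg VSS/d.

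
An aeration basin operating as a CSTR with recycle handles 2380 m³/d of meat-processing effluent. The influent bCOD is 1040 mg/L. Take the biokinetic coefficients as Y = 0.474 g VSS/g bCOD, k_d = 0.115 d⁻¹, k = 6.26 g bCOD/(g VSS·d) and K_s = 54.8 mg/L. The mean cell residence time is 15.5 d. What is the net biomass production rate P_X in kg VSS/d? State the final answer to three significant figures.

P_X ≈ 420 kg VSS/d

For a completely mixed reactor with recycle the Lawrence–McCarty relation gives S = K_s·(1 + k_d·θ_c) / [θ_c·(Y·k − k_d) − 1] = 54.8 × (1 + 0.115 × 15.5) / [15.5 × (0.474 × 6.26 − 0.115) − 1] = 152.5 / 43.21 = 3.529 mg/L.
Correct the yield for decay: Y_obs = Y/(1 + k_d θ_c) = 0.474 / (1 + 0.115 × 15.5) = 0.474 / 2.782 = 0.1704.
Mass of bCOD removed per day: Q(S₀ − S) = 2380 × 1036 g/m³ = 2467 kg/d.
P_X = Y_obs · Q(S₀ − S) = 0.1704 × 2467 = 420.2 kg VSS/d.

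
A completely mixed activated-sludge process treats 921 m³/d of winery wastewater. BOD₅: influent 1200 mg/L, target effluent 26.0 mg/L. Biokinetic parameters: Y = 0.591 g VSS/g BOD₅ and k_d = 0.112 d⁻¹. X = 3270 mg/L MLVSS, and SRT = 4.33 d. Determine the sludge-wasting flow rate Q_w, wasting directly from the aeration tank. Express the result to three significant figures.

Steady-state biomass mass balance: V·X·(1 + k_d·θ_c) = Y·Q·(S₀ − S)·θ_c, so V = 0.591 × 921 × (1200 − 26.0) × 4.33 / [3270 × (1 + 0.112 × 4.33)] = 2.77×10^6 / 4856 = 569.8 m³.
For wasting at MLVSS concentration, Q_w = V/θ_c = 569.8/4.33 = 131.6 m³/d.

Q_w ≈ 132 m³/d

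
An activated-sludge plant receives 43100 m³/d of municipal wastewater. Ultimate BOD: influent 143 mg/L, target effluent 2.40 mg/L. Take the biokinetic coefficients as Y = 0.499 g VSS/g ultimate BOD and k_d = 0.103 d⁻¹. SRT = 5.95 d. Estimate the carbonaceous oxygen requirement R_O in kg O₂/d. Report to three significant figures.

The observed yield is Y_obs = Y/(1 + k_d·θ_c) = 0.499 / (1 + 0.103 × 5.95) = 0.499 / 1.613 = 0.3094 g VSS per g ultimate BOD removed.
Substrate removed = Q·(S₀ − S) = 43100 m³/d × (143 − 2.40) g/m³ = 6.06×10^6 g/d = 6060 kg/d.
P_X = Y_obs·Q·(S₀ − S) = 0.3094 × 6060 = 1875 kg VSS/d.
R_O = Q·(S₀ − S) − 1.42·P_X = 6060 − 1.42 × 1875 = 3398 kg O₂/d.

R_O ≈ 3400 kg O₂/d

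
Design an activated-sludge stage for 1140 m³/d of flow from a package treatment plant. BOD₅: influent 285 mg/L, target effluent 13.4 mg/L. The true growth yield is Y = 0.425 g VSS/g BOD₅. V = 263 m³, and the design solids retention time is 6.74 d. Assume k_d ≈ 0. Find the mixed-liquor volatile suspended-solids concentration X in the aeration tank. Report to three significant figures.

X ≈ 3370 mg/L

X = Y·Q·ΔS·θ_c / V = 0.425 × 1140 × (285 − 13.4) × 6.74 / 263 = 3372 mg/L.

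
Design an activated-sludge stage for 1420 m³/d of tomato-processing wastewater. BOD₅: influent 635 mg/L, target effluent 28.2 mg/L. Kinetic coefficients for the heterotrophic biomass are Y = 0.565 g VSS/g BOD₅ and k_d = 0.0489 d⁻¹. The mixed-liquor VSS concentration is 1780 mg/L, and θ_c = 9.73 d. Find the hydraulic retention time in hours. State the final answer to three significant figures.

τ ≈ 30.5 h

Steady-state biomass mass balance: V·X·(1 + k_d·θ_c) = Y·Q·(S₀ − S)·θ_c, so V = 0.565 × 1420 × (635 − 28.2) × 9.73 / [1780 × (1 + 0.0489 × 9.73)] = 4.74×10^6 / 2627 = 1803 m³.
τ = V/Q = 1803/1420 = 1.270 d, or 30.48 h.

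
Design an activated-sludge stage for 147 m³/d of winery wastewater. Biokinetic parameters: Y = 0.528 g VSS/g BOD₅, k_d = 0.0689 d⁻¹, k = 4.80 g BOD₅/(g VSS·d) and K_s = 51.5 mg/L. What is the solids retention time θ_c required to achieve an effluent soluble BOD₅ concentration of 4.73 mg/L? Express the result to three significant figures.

At the target effluent, Y k S/(K_s+S) = 0.528×4.80×4.73/56.23 = 0.2132 d⁻¹.
Then 1/θ_c = μ − k_d = 0.2132 − 0.0689 = 0.1443 d⁻¹, giving θ_c = 6.930 d.

θ_c ≈ 6.93 d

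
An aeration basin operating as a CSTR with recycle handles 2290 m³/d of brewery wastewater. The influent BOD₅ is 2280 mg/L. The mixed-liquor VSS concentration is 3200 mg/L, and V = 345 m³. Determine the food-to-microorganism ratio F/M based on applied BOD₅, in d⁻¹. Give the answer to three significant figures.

F/M ≈ 4.73 d⁻¹

F/M = Q·S₀ / (V·X) = 2290 × 2280 / (345.0 × 3200) = 4.729 g BOD₅·(g VSS·d)⁻¹.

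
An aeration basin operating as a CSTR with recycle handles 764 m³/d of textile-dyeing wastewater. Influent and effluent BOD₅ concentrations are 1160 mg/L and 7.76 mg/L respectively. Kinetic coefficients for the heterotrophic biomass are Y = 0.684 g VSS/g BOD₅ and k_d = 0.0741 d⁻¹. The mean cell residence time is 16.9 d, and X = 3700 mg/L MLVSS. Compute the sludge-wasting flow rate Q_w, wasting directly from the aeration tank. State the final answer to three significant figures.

From the SRT design equation V = Y Q (S₀−S) θ_c / [X (1 + k_d θ_c)] = 0.684 × 764 × (1160 − 7.76) × 16.9 / [3700 × (1 + 0.0741 × 16.9)] = 1.02×10^7 / 8333 = 1221 m³.
With mixed-liquor wasting, θ_c = V/Q_w, so Q_w = V/θ_c = 1221/16.9 = 72.25 m³/d.

Q_w ≈ 72.3 m³/d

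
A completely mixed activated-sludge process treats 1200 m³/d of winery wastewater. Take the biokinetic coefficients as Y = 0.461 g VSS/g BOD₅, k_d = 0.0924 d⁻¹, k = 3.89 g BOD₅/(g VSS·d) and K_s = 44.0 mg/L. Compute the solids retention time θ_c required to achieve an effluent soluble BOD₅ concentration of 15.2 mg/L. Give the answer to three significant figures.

Specific growth rate at S = 15.2 mg/L: μ = YkS/(K_s+S) = 0.461·3.89·15.2/(44.0+15.2) = 0.4604 d⁻¹.
θ_c = 1/(μ − k_d) = 1/(0.4604 − 0.0924) = 1/0.3680 = 2.717 d.

θ_c ≈ 2.72 d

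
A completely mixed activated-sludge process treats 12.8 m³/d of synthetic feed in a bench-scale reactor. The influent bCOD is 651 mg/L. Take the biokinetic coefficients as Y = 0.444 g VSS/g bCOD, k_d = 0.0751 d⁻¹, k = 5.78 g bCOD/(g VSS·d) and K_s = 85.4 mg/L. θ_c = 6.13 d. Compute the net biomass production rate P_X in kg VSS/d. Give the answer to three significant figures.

Effluent substrate depends only on kinetics and SRT: S = K_s(1 + k_d θ_c) / [θ_c(Yk − k_d) − 1] = 85.4 × (1 + 0.0751 × 6.13) / [6.13 × (0.444 × 5.78 − 0.0751) − 1] = 124.7 / 14.27 = 8.739 mg/L.
Observed yield with endogenous decay: Y_obs = Y / (1 + k_d·θ_c) = 0.444 / (1 + 0.0751 × 6.13) = 0.444 / 1.460 = 0.3040 g VSS/g bCOD.
Mass of bCOD removed per day: Q(S₀ − S) = 12.8 × 642.3 g/m³ = 8.221 kg/d.
Biomass produced: P_X = Y_obs·Q·ΔS = 0.3040 × 8.221 ≈ 2.499 kg VSS/d.

P_X ≈ 2.50 kg VSS/d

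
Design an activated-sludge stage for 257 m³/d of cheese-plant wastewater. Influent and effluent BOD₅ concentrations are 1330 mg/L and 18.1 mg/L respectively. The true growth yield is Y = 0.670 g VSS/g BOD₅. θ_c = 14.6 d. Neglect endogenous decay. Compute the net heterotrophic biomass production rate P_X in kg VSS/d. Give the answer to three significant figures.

P_X ≈ 226 kg VSS/d

No decay correction is needed, so Y_obs = Y = 0.670.
Q·(S₀ − S) = 257 × (1330 − 18.1) × 10⁻³ = 337.2 kg/d removed.
P_X = Y_obs · Q(S₀ − S) = 0.6700 × 337.2 = 225.9 kg VSS/d.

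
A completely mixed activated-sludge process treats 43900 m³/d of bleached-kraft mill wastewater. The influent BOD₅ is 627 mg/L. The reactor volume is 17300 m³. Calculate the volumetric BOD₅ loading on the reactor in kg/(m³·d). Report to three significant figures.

L_v ≈ 1.59 kg BOD₅/(m³·d)

Volumetric loading L_v = Q·S₀ / V = 43900 × 627 g/m³ / 17300 m³ = 1591 g/(m³·d) = 1.591 kg BOD₅/(m³·d).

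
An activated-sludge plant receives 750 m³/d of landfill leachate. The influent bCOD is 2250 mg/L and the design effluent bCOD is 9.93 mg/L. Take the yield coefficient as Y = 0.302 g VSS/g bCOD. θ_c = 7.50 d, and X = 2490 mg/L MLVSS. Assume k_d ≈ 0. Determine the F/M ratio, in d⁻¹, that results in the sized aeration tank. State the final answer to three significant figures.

F/M ≈ 0.443 d⁻¹

V·X = Y·Q·ΔS·θ_c gives V = 0.302 × 750 × (2250 − 9.93) × 7.50 / 2490 = 1528 m³.
F/M = Q·S₀ / (V·X) = 750 × 2250 / (1528 × 2490) = 0.4435 g bCOD·(g VSS·d)⁻¹.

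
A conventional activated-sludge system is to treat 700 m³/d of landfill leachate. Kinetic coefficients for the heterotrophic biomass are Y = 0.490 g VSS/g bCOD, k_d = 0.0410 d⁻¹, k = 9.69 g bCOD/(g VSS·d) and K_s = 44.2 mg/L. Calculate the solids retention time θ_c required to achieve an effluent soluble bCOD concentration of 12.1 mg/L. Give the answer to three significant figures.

Specific growth rate at S = 12.1 mg/L: μ = YkS/(K_s+S) = 0.490·9.69·12.1/(44.2+12.1) = 1.020 d⁻¹.
θ_c = 1/(μ − k_d) = 1/(1.020 − 0.0410) = 1/0.9795 = 1.021 d.

θ_c ≈ 1.02 d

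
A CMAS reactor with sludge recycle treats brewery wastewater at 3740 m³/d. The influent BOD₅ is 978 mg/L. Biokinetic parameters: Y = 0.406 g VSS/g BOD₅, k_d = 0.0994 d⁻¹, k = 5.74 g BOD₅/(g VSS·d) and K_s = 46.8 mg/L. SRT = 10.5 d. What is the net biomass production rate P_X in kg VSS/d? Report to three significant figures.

P_X ≈ 723 kg VSS/d

From the Monod/SRT balance for a CMAS, S = K_s·(1+k_d θ_c)/[θ_c·(Y k − k_d) − 1] = 46.8 × (1 + 0.0994 × 10.5) / [10.5 × (0.406 × 5.74 − 0.0994) − 1] = 95.65 / 22.43 = 4.265 mg/L.
The observed yield is Y_obs = Y/(1 + k_d·θ_c) = 0.406 / (1 + 0.0994 × 10.5) = 0.406 / 2.044 = 0.1987 g VSS per g BOD₅ removed.
Mass of BOD₅ removed per day: Q(S₀ − S) = 3740 × 973.7 g/m³ = 3642 kg/d.
Biomass produced: P_X = Y_obs·Q·ΔS = 0.1987 × 3642 ≈ 723.5 kg VSS/d.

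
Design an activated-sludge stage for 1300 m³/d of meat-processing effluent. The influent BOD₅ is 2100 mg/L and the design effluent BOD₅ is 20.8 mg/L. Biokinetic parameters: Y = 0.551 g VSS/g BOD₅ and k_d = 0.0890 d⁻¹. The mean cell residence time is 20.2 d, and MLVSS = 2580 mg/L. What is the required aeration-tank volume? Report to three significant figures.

Rearranging the biomass balance for a CMAS with decay, V = Y·Q·ΔS·θ_c / [X·(1+k_d θ_c)] = 0.551 × 1300 × (2100 − 20.8) × 20.2 / [2580 × (1 + 0.0890 × 20.2)] = 3.01×10^7 / 7218 = 4168 m³.

V ≈ 4170 m³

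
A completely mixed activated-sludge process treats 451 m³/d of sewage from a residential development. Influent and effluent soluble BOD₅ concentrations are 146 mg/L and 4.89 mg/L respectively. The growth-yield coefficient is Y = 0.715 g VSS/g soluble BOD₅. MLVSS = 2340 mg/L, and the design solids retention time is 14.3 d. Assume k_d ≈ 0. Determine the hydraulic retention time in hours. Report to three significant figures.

Biomass mass balance (decay neglected): V·X = Y·Q·(S₀ − S)·θ_c, so V = 0.715 × 451 × (146 − 4.89) × 14.3 / 2340 = 278.1 m³.
Hydraulic retention time τ = V/Q = 278.1 / 451 = 0.6166 d = 14.80 h.

τ ≈ 14.8 h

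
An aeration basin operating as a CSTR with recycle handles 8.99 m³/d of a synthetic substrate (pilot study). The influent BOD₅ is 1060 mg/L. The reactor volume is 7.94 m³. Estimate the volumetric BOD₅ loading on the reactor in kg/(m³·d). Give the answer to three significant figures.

Applied BOD₅ load per unit volume = Q·S₀/V = (8.99 × 1060/1000)/7.940 = 1.200 kg BOD₅·m⁻³·d⁻¹.

L_v ≈ 1.20 kg BOD₅/(m³·d)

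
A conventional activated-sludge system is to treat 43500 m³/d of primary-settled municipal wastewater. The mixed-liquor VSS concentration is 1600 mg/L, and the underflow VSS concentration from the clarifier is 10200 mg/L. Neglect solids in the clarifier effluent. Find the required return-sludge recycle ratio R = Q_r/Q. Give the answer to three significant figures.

Solids balance on the clarifier gives (1+R)X = R·X_r, so R = X/(X_r − X) = 1600 / (10200 − 1600) = 0.1860.

R ≈ 0.186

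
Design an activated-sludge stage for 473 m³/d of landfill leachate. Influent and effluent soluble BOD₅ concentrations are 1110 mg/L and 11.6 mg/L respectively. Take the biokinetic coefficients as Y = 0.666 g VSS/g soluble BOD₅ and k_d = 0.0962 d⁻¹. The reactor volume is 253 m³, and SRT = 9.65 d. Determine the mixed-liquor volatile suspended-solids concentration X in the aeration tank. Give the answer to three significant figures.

X ≈ 6840 mg/L

X = Y·Q·ΔS·θ_c / [V·(1 + k_d θ_c)] = 0.666 × 473 × (1110 − 11.6) × 9.65 / [253 × (1 + 0.0962 × 9.65)] = 6844 mg/L.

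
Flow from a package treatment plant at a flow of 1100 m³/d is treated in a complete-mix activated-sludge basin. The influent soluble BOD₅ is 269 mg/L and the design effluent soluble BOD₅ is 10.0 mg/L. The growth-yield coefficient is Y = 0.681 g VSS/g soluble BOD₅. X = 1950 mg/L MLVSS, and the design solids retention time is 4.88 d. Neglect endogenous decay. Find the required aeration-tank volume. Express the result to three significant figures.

V·X = Y·Q·ΔS·θ_c gives V = 0.681 × 1100 × (269 − 10.0) × 4.88 / 1950 = 485.5 m³.

V ≈ 486 m³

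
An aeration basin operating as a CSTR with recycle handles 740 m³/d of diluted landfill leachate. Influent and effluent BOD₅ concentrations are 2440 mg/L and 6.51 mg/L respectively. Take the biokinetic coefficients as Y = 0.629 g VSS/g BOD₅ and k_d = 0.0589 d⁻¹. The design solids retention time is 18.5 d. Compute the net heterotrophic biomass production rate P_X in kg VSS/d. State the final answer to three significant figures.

P_X ≈ 542 kg VSS/d

Correct the yield for decay: Y_obs = Y/(1 + k_d θ_c) = 0.629 / (1 + 0.0589 × 18.5) = 0.629 / 2.090 = 0.3010.
Mass of BOD₅ removed per day: Q(S₀ − S) = 740 × 2433 g/m³ = 1801 kg/d.
Net biomass production P_X = Y_obs × Q·(S₀ − S) = 0.3010 × 1801 = 542.0 kg VSS/d.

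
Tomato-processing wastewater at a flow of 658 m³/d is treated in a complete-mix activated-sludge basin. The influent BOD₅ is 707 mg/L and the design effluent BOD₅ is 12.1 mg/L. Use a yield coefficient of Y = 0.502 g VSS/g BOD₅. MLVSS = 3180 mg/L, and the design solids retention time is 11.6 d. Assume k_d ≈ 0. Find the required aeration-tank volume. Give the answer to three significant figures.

V ≈ 837 m³

Biomass mass balance (decay neglected): V·X = Y·Q·(S₀ − S)·θ_c, so V = 0.502 × 658 × (707 − 12.1) × 11.6 / 3180 = 837.3 m³.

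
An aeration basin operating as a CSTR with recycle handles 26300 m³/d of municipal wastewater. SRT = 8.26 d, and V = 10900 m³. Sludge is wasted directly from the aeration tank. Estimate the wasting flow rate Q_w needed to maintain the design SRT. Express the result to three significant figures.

Q_w ≈ 1320 m³/d

For wasting at MLVSS concentration, Q_w = V/θ_c = 10900/8.26 = 1320 m³/d.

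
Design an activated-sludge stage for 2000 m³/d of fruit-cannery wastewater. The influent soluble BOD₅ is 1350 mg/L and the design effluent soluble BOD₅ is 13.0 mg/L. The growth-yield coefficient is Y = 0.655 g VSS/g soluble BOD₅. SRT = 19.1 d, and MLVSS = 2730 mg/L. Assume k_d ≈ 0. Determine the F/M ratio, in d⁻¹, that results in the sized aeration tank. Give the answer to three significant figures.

F/M ≈ 0.0807 d⁻¹

With k_d = 0 the design equation reduces to V = Y Q (S₀−S) θ_c / X = 0.655 × 2000 × (1350 − 13.0) × 19.1 / 2730 = 12254 m³.
F/M = applied load / biomass = Q·S₀/(V·X) = 2000 × 1350 / (12254 × 2730) = 0.08071 d⁻¹.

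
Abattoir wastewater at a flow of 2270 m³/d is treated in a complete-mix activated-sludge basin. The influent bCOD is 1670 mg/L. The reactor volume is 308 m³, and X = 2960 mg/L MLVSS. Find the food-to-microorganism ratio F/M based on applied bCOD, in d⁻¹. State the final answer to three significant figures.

F/M ≈ 4.16 d⁻¹

F/M = applied load / biomass = Q·S₀/(V·X) = 2270 × 1670 / (308.0 × 2960) = 4.158 d⁻¹.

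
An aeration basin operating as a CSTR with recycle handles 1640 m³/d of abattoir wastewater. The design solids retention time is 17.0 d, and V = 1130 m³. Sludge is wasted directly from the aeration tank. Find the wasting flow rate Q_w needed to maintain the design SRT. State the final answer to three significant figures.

Q_w ≈ 66.5 m³/d

With mixed-liquor wasting, θ_c = V/Q_w, so Q_w = V/θ_c = 1130/17.0 = 66.47 m³/d.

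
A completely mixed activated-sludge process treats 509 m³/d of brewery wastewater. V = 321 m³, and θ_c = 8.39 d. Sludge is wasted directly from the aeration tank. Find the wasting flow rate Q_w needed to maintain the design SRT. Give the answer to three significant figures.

Wasting from the aeration tank: Q_w = V / θ_c = 321.0 / 8.39 = 38.26 m³/d.

Q_w ≈ 38.3 m³/d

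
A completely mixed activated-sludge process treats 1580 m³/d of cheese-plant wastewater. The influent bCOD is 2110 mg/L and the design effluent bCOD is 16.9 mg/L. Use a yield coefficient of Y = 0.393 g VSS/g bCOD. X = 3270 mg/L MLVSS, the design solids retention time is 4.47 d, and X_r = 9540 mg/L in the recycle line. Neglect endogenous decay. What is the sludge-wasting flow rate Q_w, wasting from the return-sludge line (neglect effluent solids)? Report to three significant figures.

Q_w ≈ 136 m³/d

With k_d = 0 the design equation reduces to V = Y Q (S₀−S) θ_c / X = 0.393 × 1580 × (2110 − 16.9) × 4.47 / 3270 = 1777 m³.
θ_c = V·X/(Q_w·X_r) when wasting from the recycle, so Q_w = V·X/(θ_c·X_r) = 1777 × 3270 / (4.47 × 9540) = 136.2 m³/d.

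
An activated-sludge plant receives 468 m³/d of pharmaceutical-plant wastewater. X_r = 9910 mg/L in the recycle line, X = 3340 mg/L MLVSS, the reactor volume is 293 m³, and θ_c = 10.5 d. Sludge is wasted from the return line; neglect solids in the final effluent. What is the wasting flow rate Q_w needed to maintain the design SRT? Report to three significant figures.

Q_w ≈ 9.40 m³/d

Q_w = (V·X)/(θ_c X_r) = 293.0 × 3340 / (10.5 × 9910) = 9.405 m³/d.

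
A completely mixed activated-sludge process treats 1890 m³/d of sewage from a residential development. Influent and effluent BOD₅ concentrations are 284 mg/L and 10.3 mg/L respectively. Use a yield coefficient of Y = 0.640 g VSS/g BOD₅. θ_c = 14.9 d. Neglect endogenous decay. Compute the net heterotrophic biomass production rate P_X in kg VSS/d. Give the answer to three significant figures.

No decay correction is needed, so Y_obs = Y = 0.640.
ΔS = 284 − 10.3 = 273.7 mg/L, so the substrate removal rate is 1890 × 273.7/1000 = 517.3 kg BOD₅/d.
P_X = Y_obs · Q(S₀ − S) = 0.6400 × 517.3 = 331.1 kg VSS/d.

P_X ≈ 331 kg VSS/d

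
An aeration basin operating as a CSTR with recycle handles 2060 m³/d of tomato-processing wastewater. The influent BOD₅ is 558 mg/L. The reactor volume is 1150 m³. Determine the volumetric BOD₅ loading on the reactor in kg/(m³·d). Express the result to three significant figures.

Applied BOD₅ load per unit volume = Q·S₀/V = (2060 × 558/1000)/1150 = 0.9995 kg BOD₅·m⁻³·d⁻¹.

L_v ≈ 1.000 kg BOD₅/(m³·d)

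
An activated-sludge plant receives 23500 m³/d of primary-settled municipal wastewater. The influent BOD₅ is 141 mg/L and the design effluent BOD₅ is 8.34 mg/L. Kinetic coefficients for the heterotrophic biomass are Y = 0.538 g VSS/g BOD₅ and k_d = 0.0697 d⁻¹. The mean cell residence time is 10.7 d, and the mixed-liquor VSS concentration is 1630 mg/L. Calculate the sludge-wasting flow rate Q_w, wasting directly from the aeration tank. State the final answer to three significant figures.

From the SRT design equation V = Y Q (S₀−S) θ_c / [X (1 + k_d θ_c)] = 0.538 × 23500 × (141 − 8.34) × 10.7 / [1630 × (1 + 0.0697 × 10.7)] = 1.79×10^7 / 2846 = 6307 m³.
With mixed-liquor wasting, θ_c = V/Q_w, so Q_w = V/θ_c = 6307/10.7 = 589.4 m³/d.

Q_w ≈ 589 m³/d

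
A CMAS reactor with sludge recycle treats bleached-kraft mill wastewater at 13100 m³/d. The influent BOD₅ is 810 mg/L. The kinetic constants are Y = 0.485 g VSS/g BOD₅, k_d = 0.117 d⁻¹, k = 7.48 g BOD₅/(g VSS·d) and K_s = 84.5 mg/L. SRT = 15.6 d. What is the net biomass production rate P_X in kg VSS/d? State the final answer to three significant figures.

P_X ≈ 1810 kg VSS/d

Effluent substrate depends only on kinetics and SRT: S = K_s(1 + k_d θ_c) / [θ_c(Yk − k_d) − 1] = 84.5 × (1 + 0.117 × 15.6) / [15.6 × (0.485 × 7.48 − 0.117) − 1] = 238.7 / 53.77 = 4.440 mg/L.
The observed yield is Y_obs = Y/(1 + k_d·θ_c) = 0.485 / (1 + 0.117 × 15.6) = 0.485 / 2.825 = 0.1717 g VSS per g BOD₅ removed.
Q·(S₀ − S) = 13100 × (810 − 4.44) × 10⁻³ = 10553 kg/d removed.
P_X = Y_obs · Q(S₀ − S) = 0.1717 × 10553 = 1812 kg VSS/d.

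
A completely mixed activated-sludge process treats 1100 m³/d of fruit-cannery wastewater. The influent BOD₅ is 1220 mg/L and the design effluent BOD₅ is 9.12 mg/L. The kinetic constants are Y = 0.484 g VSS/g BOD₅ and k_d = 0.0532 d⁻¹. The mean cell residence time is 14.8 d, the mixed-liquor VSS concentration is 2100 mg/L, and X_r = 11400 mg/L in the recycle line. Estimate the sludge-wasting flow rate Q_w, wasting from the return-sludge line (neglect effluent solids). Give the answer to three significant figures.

Rearranging the biomass balance for a CMAS with decay, V = Y·Q·ΔS·θ_c / [X·(1+k_d θ_c)] = 0.484 × 1100 × (1220 − 9.12) × 14.8 / [2100 × (1 + 0.0532 × 14.8)] = 9.54×10^6 / 3753 = 2542 m³.
θ_c = V·X/(Q_w·X_r) when wasting from the recycle, so Q_w = V·X/(θ_c·X_r) = 2542 × 2100 / (14.8 × 11400) = 31.64 m³/d.

Q_w ≈ 31.6 m³/d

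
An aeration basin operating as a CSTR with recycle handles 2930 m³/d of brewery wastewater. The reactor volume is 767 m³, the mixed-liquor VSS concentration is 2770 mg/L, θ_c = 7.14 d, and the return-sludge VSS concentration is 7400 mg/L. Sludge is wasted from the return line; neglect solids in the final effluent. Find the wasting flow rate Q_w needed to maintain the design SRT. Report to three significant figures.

Q_w ≈ 40.2 m³/d

θ_c = V·X/(Q_w·X_r) when wasting from the recycle, so Q_w = V·X/(θ_c·X_r) = 767.0 × 2770 / (7.14 × 7400) = 40.21 m³/d.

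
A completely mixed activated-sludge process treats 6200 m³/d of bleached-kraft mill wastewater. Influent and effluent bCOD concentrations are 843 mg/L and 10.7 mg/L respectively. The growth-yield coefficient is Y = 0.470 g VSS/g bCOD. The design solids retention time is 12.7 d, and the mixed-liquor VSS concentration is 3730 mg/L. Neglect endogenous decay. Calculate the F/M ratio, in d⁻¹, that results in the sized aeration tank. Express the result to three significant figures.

Biomass mass balance (decay neglected): V·X = Y·Q·(S₀ − S)·θ_c, so V = 0.470 × 6200 × (843 − 10.7) × 12.7 / 3730 = 8258 m³.
Food-to-microorganism ratio F/M = Q S₀ / (V X) = 6200 × 843 / (8258 × 3730) = 0.1697 d⁻¹.

F/M ≈ 0.170 d⁻¹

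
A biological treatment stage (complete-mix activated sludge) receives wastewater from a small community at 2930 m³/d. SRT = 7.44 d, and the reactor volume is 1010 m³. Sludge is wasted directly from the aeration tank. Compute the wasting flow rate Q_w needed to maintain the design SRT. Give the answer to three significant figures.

Q_w ≈ 136 m³/d

Wasting from the aeration tank: Q_w = V / θ_c = 1010 / 7.44 = 135.8 m³/d.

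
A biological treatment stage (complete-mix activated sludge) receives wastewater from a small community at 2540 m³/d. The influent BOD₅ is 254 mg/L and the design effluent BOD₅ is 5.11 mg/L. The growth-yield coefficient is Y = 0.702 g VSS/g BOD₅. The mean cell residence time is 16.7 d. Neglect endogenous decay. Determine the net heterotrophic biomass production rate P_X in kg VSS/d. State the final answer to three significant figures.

P_X ≈ 444 kg VSS/d

Since k_d ≈ 0, Y_obs = Y = 0.702 g VSS/g BOD₅.
ΔS = 254 − 5.11 = 248.9 mg/L, so the substrate removal rate is 2540 × 248.9/1000 = 632.2 kg BOD₅/d.
So the net sludge growth is P_X = 0.7020 × 632.2 = 443.8 kg VSS/d.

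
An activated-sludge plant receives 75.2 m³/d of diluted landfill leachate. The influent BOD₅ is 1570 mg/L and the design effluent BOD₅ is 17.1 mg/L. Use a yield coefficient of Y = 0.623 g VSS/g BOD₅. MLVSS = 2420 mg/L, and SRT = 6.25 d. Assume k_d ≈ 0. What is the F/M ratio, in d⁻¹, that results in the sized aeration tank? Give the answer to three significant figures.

F/M ≈ 0.260 d⁻¹

V·X = Y·Q·ΔS·θ_c gives V = 0.623 × 75.2 × (1570 − 17.1) × 6.25 / 2420 = 187.9 m³.
F/M = applied load / biomass = Q·S₀/(V·X) = 75.2 × 1570 / (187.9 × 2420) = 0.2596 d⁻¹.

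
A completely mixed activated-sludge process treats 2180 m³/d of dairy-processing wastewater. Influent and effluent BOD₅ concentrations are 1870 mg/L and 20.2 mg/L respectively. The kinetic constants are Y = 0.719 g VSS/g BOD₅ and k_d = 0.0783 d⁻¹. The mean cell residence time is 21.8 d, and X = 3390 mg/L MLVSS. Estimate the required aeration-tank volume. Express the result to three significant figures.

V ≈ 6890 m³

Steady-state biomass mass balance: V·X·(1 + k_d·θ_c) = Y·Q·(S₀ − S)·θ_c, so V = 0.719 × 2180 × (1870 − 20.2) × 21.8 / [3390 × (1 + 0.0783 × 21.8)] = 6.32×10^7 / 9177 = 6888 m³.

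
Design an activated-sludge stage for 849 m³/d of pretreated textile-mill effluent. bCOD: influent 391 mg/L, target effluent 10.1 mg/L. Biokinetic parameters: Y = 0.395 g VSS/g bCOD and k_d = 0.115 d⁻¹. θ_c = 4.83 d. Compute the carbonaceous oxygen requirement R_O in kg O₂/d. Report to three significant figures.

Y_obs = Y / (1 + k_d θ_c) = 0.395 / (1 + 0.115 × 4.83) = 0.395 / 1.555 = 0.2539.
Q·(S₀ − S) = 849 × (391 − 10.1) × 10⁻³ = 323.4 kg/d removed.
P_X = Y_obs·Q·(S₀ − S) = 0.2539 × 323.4 = 82.12 kg VSS/d.
R_O = Q·ΔS − 1.42 P_X = 323.4 − 116.6 = 206.8 kg O₂/d.

R_O ≈ 207 kg O₂/d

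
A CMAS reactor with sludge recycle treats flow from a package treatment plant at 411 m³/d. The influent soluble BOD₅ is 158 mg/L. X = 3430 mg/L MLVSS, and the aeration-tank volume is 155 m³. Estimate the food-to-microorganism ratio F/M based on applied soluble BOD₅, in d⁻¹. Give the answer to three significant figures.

F/M ≈ 0.122 d⁻¹

F/M = Q·S₀ / (V·X) = 411 × 158 / (155.0 × 3430) = 0.1221 g soluble BOD₅·(g VSS·d)⁻¹.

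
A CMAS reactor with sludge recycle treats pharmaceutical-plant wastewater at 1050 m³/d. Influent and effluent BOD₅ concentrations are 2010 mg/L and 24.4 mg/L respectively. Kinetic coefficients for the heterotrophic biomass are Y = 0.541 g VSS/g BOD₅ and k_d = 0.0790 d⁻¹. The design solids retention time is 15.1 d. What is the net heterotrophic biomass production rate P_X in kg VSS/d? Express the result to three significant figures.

Y_obs = Y / (1 + k_d θ_c) = 0.541 / (1 + 0.0790 × 15.1) = 0.541 / 2.193 = 0.2467.
ΔS = 2010 − 24.4 = 1986 mg/L, so the substrate removal rate is 1050 × 1986/1000 = 2085 kg BOD₅/d.
Biomass produced: P_X = Y_obs·Q·ΔS = 0.2467 × 2085 ≈ 514.4 kg VSS/d.

P_X ≈ 514 kg VSS/d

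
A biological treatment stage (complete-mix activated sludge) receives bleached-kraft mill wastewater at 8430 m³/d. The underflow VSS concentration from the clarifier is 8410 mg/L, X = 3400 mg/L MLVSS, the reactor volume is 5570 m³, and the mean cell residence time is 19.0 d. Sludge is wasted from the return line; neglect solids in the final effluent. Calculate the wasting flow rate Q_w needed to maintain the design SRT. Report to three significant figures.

Q_w = (V·X)/(θ_c X_r) = 5570 × 3400 / (19.0 × 8410) = 118.5 m³/d.

Q_w ≈ 119 m³/d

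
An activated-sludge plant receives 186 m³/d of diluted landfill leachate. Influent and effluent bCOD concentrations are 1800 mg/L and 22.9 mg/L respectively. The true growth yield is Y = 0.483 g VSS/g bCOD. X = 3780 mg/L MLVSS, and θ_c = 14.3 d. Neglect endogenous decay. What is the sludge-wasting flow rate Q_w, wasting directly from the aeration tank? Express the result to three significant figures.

With k_d = 0 the design equation reduces to V = Y Q (S₀−S) θ_c / X = 0.483 × 186 × (1800 − 22.9) × 14.3 / 3780 = 604.0 m³.
With mixed-liquor wasting, θ_c = V/Q_w, so Q_w = V/θ_c = 604.0/14.3 = 42.24 m³/d.

Q_w ≈ 42.2 m³/d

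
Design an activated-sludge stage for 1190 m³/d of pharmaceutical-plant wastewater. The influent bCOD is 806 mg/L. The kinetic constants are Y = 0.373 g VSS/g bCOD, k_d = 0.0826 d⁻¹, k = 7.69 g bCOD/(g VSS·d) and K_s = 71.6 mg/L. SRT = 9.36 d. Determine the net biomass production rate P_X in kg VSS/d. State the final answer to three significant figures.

P_X ≈ 200 kg VSS/d

Effluent substrate depends only on kinetics and SRT: S = K_s(1 + k_d θ_c) / [θ_c(Yk − k_d) − 1] = 71.6 × (1 + 0.0826 × 9.36) / [9.36 × (0.373 × 7.69 − 0.0826) − 1] = 127.0 / 25.07 = 5.063 mg/L.
Observed yield with endogenous decay: Y_obs = Y / (1 + k_d·θ_c) = 0.373 / (1 + 0.0826 × 9.36) = 0.373 / 1.773 = 0.2104 g VSS/g bCOD.
ΔS = 806 − 5.06 = 800.9 mg/L, so the substrate removal rate is 1190 × 800.9/1000 = 953.1 kg bCOD/d.
Net biomass production P_X = Y_obs × Q·(S₀ − S) = 0.2104 × 953.1 = 200.5 kg VSS/d.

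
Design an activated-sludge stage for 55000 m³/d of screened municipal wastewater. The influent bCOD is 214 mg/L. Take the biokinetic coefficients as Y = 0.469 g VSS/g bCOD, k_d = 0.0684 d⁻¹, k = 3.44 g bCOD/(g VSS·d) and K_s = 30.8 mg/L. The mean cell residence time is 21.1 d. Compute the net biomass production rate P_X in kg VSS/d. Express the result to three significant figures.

P_X ≈ 2230 kg VSS/d

From the Monod/SRT balance for a CMAS, S = K_s·(1+k_d θ_c)/[θ_c·(Y k − k_d) − 1] = 30.8 × (1 + 0.0684 × 21.1) / [21.1 × (0.469 × 3.44 − 0.0684) − 1] = 75.25 / 31.60 = 2.381 mg/L.
The observed yield is Y_obs = Y/(1 + k_d·θ_c) = 0.469 / (1 + 0.0684 × 21.1) = 0.469 / 2.443 = 0.1920 g VSS per g bCOD removed.
Substrate removed = Q·(S₀ − S) = 55000 m³/d × (214 − 2.38) g/m³ = 1.16×10^7 g/d = 11639 kg/d.
So the net sludge growth is P_X = 0.1920 × 11639 = 2234 kg VSS/d.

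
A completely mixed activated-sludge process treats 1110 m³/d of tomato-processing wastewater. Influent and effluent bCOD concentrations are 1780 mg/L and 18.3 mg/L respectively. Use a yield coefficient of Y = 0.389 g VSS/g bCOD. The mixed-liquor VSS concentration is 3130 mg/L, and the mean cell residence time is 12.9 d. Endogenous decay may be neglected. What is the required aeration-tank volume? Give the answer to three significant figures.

V ≈ 3140 m³

With k_d = 0 the design equation reduces to V = Y Q (S₀−S) θ_c / X = 0.389 × 1110 × (1780 − 18.3) × 12.9 / 3130 = 3135 m³.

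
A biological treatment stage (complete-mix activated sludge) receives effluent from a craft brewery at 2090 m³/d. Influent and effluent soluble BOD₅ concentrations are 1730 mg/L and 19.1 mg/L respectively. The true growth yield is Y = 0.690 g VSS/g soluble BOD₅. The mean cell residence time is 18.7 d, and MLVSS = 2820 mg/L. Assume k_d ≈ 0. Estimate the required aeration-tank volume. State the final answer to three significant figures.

V ≈ 16400 m³

Biomass mass balance (decay neglected): V·X = Y·Q·(S₀ − S)·θ_c, so V = 0.690 × 2090 × (1730 − 19.1) × 18.7 / 2820 = 16361 m³.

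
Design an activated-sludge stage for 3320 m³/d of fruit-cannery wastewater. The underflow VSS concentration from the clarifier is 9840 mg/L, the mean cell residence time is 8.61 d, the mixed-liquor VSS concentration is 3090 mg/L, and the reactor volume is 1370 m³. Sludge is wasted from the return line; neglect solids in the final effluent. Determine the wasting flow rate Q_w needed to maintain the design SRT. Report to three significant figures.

Q_w ≈ 50.0 m³/d

Q_w = (V·X)/(θ_c X_r) = 1370 × 3090 / (8.61 × 9840) = 49.97 m³/d.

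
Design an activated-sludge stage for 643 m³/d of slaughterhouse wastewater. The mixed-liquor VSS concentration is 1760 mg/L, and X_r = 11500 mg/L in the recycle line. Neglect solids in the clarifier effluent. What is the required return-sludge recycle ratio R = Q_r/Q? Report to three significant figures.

R ≈ 0.181

Solids balance on the clarifier gives (1+R)X = R·X_r, so R = X/(X_r − X) = 1760 / (11500 − 1760) = 0.1807.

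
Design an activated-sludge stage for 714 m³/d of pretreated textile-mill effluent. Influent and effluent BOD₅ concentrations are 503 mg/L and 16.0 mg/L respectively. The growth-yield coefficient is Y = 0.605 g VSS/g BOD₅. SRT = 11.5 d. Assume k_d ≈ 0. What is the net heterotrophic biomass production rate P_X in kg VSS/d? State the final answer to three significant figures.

P_X ≈ 210 kg VSS/d

No decay correction is needed, so Y_obs = Y = 0.605.
Substrate removed = Q·(S₀ − S) = 714 m³/d × (503 − 16.0) g/m³ = 3.48×10^5 g/d = 347.7 kg/d.
Net biomass production P_X = Y_obs × Q·(S₀ − S) = 0.6050 × 347.7 = 210.4 kg VSS/d.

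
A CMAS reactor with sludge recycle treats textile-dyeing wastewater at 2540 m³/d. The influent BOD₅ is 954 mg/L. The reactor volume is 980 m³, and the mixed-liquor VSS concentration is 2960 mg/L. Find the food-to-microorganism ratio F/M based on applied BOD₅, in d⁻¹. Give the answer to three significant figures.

Food-to-microorganism ratio F/M = Q S₀ / (V X) = 2540 × 954 / (980.0 × 2960) = 0.8353 d⁻¹.

F/M ≈ 0.835 d⁻¹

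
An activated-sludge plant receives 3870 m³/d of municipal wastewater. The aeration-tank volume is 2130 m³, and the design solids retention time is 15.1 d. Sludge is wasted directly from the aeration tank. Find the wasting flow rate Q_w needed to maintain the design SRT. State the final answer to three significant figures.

With mixed-liquor wasting, θ_c = V/Q_w, so Q_w = V/θ_c = 2130/15.1 = 141.1 m³/d.

Q_w ≈ 141 m³/d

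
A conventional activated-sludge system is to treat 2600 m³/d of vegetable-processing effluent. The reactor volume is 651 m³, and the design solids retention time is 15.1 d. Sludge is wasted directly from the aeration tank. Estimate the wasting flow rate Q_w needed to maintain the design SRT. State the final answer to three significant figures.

Q_w ≈ 43.1 m³/d

Wasting from the aeration tank: Q_w = V / θ_c = 651.0 / 15.1 = 43.11 m³/d.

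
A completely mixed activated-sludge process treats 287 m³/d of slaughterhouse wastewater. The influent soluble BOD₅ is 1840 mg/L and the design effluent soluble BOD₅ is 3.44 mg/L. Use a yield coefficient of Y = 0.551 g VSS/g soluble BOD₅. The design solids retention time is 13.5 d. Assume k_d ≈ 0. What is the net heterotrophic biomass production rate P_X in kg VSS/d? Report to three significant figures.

No decay correction is needed, so Y_obs = Y = 0.551.
Q·(S₀ − S) = 287 × (1840 − 3.44) × 10⁻³ = 527.1 kg/d removed.
Biomass produced: P_X = Y_obs·Q·ΔS = 0.5510 × 527.1 ≈ 290.4 kg VSS/d.

P_X ≈ 290 kg VSS/d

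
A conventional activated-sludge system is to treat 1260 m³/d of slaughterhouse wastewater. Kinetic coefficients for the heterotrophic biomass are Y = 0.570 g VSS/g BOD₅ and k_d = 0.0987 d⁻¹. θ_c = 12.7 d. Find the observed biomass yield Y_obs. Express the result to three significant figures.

The observed yield is Y_obs = Y/(1 + k_d·θ_c) = 0.570 / (1 + 0.0987 × 12.7) = 0.570 / 2.253 = 0.2529 g VSS per g BOD₅ removed.

Y_obs ≈ 0.253 g VSS/g BOD₅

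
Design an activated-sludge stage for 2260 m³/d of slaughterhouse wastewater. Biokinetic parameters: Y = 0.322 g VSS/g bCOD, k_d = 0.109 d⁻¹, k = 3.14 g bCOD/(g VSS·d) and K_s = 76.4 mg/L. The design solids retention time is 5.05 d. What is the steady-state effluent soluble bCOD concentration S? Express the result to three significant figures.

Effluent substrate depends only on kinetics and SRT: S = K_s(1 + k_d θ_c) / [θ_c(Yk − k_d) − 1] = 76.4 × (1 + 0.109 × 5.05) / [5.05 × (0.322 × 3.14 − 0.109) − 1] = 118.5 / 3.556 = 33.32 mg/L.

S ≈ 33.3 mg/L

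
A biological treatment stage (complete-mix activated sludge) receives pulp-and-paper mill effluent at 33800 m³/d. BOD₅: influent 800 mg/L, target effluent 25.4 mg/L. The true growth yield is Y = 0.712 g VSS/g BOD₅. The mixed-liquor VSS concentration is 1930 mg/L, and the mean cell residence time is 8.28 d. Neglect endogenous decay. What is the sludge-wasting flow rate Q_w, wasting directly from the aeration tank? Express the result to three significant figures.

With k_d = 0 the design equation reduces to V = Y Q (S₀−S) θ_c / X = 0.712 × 33800 × (800 − 25.4) × 8.28 / 1930 = 79974 m³.
With mixed-liquor wasting, θ_c = V/Q_w, so Q_w = V/θ_c = 79974/8.28 = 9659 m³/d.

Q_w ≈ 9660 m³/d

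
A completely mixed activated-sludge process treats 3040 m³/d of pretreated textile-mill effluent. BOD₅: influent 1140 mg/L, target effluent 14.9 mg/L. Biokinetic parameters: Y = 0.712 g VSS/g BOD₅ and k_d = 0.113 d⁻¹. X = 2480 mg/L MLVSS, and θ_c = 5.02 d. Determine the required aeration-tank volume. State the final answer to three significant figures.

V ≈ 3150 m³

Rearranging the biomass balance for a CMAS with decay, V = Y·Q·ΔS·θ_c / [X·(1+k_d θ_c)] = 0.712 × 3040 × (1140 − 14.9) × 5.02 / [2480 × (1 + 0.113 × 5.02)] = 1.22×10^7 / 3887 = 3145 m³.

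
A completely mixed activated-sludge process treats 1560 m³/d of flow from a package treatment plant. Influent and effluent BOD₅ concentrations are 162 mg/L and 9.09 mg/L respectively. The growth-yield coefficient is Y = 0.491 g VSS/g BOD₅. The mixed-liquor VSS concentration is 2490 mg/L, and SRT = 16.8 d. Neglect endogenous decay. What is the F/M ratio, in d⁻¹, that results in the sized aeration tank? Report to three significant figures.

F/M ≈ 0.128 d⁻¹

V·X = Y·Q·ΔS·θ_c gives V = 0.491 × 1560 × (162 − 9.09) × 16.8 / 2490 = 790.2 m³.
F/M = applied load / biomass = Q·S₀/(V·X) = 1560 × 162 / (790.2 × 2490) = 0.1284 d⁻¹.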